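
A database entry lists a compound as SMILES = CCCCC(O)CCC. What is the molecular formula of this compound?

Walk through each heavy atom and fill implicit hydrogens from standard valence (C 4, N 3, O 2, S 2, halogen 1):
  atom 1: C, bond orders sum to 1 (valence 4) → 3 H
  atom 2: C, bond orders sum to 2 (valence 4) → 2 H
  atom 3: C, bond orders sum to 2 (valence 4) → 2 H
  atom 4: C, bond orders sum to 2 (valence 4) → 2 H
  atom 5: C, bond orders sum to 3 (valence 4) → 1 H
  atom 6: O, bond orders sum to 1 (valence 2) → 1 H
  atom 7: C, bond orders sum to 2 (valence 4) → 2 H
  atom 8: C, bond orders sum to 2 (valence 4) → 2 H
  atom 9: C, bond orders sum to 1 (valence 4) → 3 H
Totals → C:8, H:18, O:1.

C8H18O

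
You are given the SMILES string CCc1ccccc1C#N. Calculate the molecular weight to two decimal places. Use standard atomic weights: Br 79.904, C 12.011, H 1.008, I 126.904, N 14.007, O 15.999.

131.18 g/mol

First, the molecular formula is C9H9N (counting implicit H from valence).
  C: 9 × 12.011 = 108.099
  H: 9 × 1.008 = 9.072
  N: 1 × 14.007 = 14.007
Sum: 9×12.011 + 9×1.008 + 1×14.007 = 131.178 → 131.18 g/mol.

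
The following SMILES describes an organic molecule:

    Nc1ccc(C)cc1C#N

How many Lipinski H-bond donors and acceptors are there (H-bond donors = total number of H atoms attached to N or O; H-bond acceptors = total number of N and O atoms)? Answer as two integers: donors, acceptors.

2, 2

Donors: find every N or O and count the H atoms it carries.
  atom 1 (N): bond orders sum to 1 → 2 H
  atom 10 (N): bond orders sum to 3 → 0 H
Lipinski HBD = 2.
Acceptors: N atoms = 2, O atoms = 0 → HBA = 2.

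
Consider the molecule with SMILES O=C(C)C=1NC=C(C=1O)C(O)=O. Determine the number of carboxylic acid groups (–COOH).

1

The carboxylic acid motif appears at heavy-atom position 10 in the SMILES.
Other groups present: 1 hydroxyl, 1 ketone.
Carboxylic acid count: 1.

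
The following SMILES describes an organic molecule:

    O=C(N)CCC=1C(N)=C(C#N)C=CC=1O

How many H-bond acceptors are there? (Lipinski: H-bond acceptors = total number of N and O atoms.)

N atoms: 3; O atoms: 2.
Lipinski HBA = 3 + 2 = 5.

5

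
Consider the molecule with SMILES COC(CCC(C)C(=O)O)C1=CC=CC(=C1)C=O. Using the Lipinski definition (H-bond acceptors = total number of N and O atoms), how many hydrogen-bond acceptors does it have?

4

N atoms: 0; O atoms: 4.
Lipinski HBA = 0 + 4 = 4.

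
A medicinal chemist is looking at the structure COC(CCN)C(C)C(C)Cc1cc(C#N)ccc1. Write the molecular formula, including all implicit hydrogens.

Walk through each heavy atom and fill implicit hydrogens from standard valence (C 4, N 3, O 2, S 2, halogen 1); for lowercase aromatic atoms, an aromatic c carries 1 H when it has two neighbours and 0 H with three, and aromatic n carries 0 H:
  atom 1: C, bond orders sum to 1 (valence 4) → 3 H
  atom 2: O, bond orders sum to 2 (valence 2) → 0 H
  atom 3: C, bond orders sum to 3 (valence 4) → 1 H
  atom 4: C, bond orders sum to 2 (valence 4) → 2 H
  atom 5: C, bond orders sum to 2 (valence 4) → 2 H
  atom 6: N, bond orders sum to 1 (valence 3) → 2 H
  atom 7: C, bond orders sum to 3 (valence 4) → 1 H
  atom 8: C, bond orders sum to 1 (valence 4) → 3 H
  atom 9: C, bond orders sum to 3 (valence 4) → 1 H
  atom 10: C, bond orders sum to 1 (valence 4) → 3 H
  atom 11: C, bond orders sum to 2 (valence 4) → 2 H
  atom 12: aromatic c, 3 neighbours → 0 H
  atom 13: aromatic c, 2 neighbours → 1 H
  atom 14: aromatic c, 3 neighbours → 0 H
  atom 15: C, bond orders sum to 4 (valence 4) → 0 H
  atom 16: N, bond orders sum to 3 (valence 3) → 0 H
  atom 17: aromatic c, 2 neighbours → 1 H
  atom 18: aromatic c, 2 neighbours → 1 H
  atom 19: aromatic c, 2 neighbours → 1 H
Totals → C:16, H:24, N:2, O:1.

C16H24N2O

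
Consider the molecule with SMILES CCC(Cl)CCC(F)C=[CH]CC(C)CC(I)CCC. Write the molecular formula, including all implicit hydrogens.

Walk through each heavy atom and fill implicit hydrogens from standard valence (C 4, N 3, O 2, S 2, halogen 1):
  atom 1: C, bond orders sum to 1 (valence 4) → 3 H
  atom 2: C, bond orders sum to 2 (valence 4) → 2 H
  atom 3: C, bond orders sum to 3 (valence 4) → 1 H
  atom 4: Cl (halogen, monovalent) → 0 H
  atom 5: C, bond orders sum to 2 (valence 4) → 2 H
  atom 6: C, bond orders sum to 2 (valence 4) → 2 H
  atom 7: C, bond orders sum to 3 (valence 4) → 1 H
  atom 8: F (halogen, monovalent) → 0 H
  atom 9: C, bond orders sum to 3 (valence 4) → 1 H
  atom 10: C with explicit H count 1
  atom 11: C, bond orders sum to 2 (valence 4) → 2 H
  atom 12: C, bond orders sum to 3 (valence 4) → 1 H
  atom 13: C, bond orders sum to 1 (valence 4) → 3 H
  atom 14: C, bond orders sum to 2 (valence 4) → 2 H
  atom 15: C, bond orders sum to 3 (valence 4) → 1 H
  atom 16: I (halogen, monovalent) → 0 H
  atom 17: C, bond orders sum to 2 (valence 4) → 2 H
  atom 18: C, bond orders sum to 2 (valence 4) → 2 H
  atom 19: C, bond orders sum to 1 (valence 4) → 3 H
Totals → C:16, H:29, Cl:1, F:1, I:1.

C16H29ClFI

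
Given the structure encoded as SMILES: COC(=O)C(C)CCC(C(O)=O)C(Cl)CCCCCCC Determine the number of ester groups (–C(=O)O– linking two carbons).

The ester motif appears at heavy-atom position 3 in the SMILES.
Other groups present: 1 carboxylic acid.
Ester count: 1.

1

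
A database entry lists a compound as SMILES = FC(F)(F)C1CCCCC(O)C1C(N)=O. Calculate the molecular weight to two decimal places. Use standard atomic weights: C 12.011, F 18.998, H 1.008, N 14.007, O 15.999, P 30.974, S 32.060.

225.21 g/mol

First, the molecular formula is C9H14F3NO2 (counting implicit H from valence).
  C: 9 × 12.011 = 108.099
  F: 3 × 18.998 = 56.994
  H: 14 × 1.008 = 14.112
  N: 1 × 14.007 = 14.007
  O: 2 × 15.999 = 31.998
Sum: 9×12.011 + 3×18.998 + 14×1.008 + 1×14.007 + 2×15.999 = 225.210 → 225.21 g/mol.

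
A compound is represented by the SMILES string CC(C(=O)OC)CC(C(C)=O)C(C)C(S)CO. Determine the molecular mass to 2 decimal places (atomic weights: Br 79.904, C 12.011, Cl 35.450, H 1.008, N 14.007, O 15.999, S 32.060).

First, the molecular formula is C12H22O4S (counting implicit H from valence).
  C: 12 × 12.011 = 144.132
  H: 22 × 1.008 = 22.176
  O: 4 × 15.999 = 63.996
  S: 1 × 32.060 = 32.060
Sum: 12×12.011 + 22×1.008 + 4×15.999 + 1×32.060 = 262.364 → 262.36 g/mol.

262.36 g/mol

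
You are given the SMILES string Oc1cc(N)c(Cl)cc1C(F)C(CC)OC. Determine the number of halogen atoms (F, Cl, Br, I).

2

Halogen atoms appear at heavy-atom positions 7, 11 (1×Cl, 1×F).
Other groups present: 1 ether, 1 hydroxyl, 1 primary amine.
Halogen count: 2.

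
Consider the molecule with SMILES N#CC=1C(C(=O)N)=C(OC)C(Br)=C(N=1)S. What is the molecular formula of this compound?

Walk through each heavy atom and fill implicit hydrogens from standard valence (C 4, N 3, O 2, S 2, halogen 1):
  atom 1: N, bond orders sum to 3 (valence 3) → 0 H
  atom 2: C, bond orders sum to 4 (valence 4) → 0 H
  atom 3: C, bond orders sum to 4 (valence 4) → 0 H
  atom 4: C, bond orders sum to 4 (valence 4) → 0 H
  atom 5: C, bond orders sum to 4 (valence 4) → 0 H
  atom 6: O, bond orders sum to 2 (valence 2) → 0 H
  atom 7: N, bond orders sum to 1 (valence 3) → 2 H
  atom 8: C, bond orders sum to 4 (valence 4) → 0 H
  atom 9: O, bond orders sum to 2 (valence 2) → 0 H
  atom 10: C, bond orders sum to 1 (valence 4) → 3 H
  atom 11: C, bond orders sum to 4 (valence 4) → 0 H
  atom 12: Br (halogen, monovalent) → 0 H
  atom 13: C, bond orders sum to 4 (valence 4) → 0 H
  atom 14: N, bond orders sum to 3 (valence 3) → 0 H
  atom 15: S, bond orders sum to 1 (valence 2) → 1 H
Totals → C:8, H:6, Br:1, N:3, O:2, S:1.
In Hill order: C8H6BrN3O2S.

C8H6BrN3O2S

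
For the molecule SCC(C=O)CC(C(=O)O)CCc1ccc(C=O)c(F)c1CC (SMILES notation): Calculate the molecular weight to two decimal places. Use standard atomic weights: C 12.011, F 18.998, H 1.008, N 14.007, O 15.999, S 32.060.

340.41 g/mol

First, the molecular formula is C17H21FO4S (counting implicit H from valence).
  C: 17 × 12.011 = 204.187
  F: 1 × 18.998 = 18.998
  H: 21 × 1.008 = 21.168
  O: 4 × 15.999 = 63.996
  S: 1 × 32.060 = 32.060
Sum: 17×12.011 + 1×18.998 + 21×1.008 + 4×15.999 + 1×32.060 = 340.409 → 340.41 g/mol.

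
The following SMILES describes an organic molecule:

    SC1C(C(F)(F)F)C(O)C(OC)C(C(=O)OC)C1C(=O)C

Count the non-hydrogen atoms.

21

Every atom symbol written in the SMILES (organic subset) is one heavy atom; implicit H are not written.
Heavy atoms by element → C:12, F:3, O:5, S:1.
Total: 21.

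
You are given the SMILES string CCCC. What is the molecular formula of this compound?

C4H10

Walk through each heavy atom and fill implicit hydrogens from standard valence (C 4, N 3, O 2, S 2, halogen 1):
  atom 1: C, bond orders sum to 1 (valence 4) → 3 H
  atom 2: C, bond orders sum to 2 (valence 4) → 2 H
  atom 3: C, bond orders sum to 2 (valence 4) → 2 H
  atom 4: C, bond orders sum to 1 (valence 4) → 3 H
Totals → C:4, H:10.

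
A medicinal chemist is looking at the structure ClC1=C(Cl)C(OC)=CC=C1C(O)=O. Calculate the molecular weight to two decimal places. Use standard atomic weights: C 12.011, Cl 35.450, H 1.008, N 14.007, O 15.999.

221.03 g/mol

First, the molecular formula is C8H6Cl2O3 (counting implicit H from valence).
  C: 8 × 12.011 = 96.088
  Cl: 2 × 35.450 = 70.900
  H: 6 × 1.008 = 6.048
  O: 3 × 15.999 = 47.997
Sum: 8×12.011 + 2×35.450 + 6×1.008 + 3×15.999 = 221.033 → 221.03 g/mol.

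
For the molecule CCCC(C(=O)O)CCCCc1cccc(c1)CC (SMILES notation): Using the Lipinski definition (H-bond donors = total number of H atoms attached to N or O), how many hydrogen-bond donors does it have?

Donors: find every N or O and count the H atoms it carries.
  atom 6 (O): bond orders sum to 2 → 0 H
  atom 7 (O): bond orders sum to 1 → 1 H
Lipinski HBD = 1.

1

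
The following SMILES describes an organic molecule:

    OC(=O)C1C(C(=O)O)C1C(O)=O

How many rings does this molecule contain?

In SMILES, each pair of matching ring-closure digits denotes one ring-closing bond; the number of such bonds equals the number of independent rings.
Ring-closure bonds here: 1.

1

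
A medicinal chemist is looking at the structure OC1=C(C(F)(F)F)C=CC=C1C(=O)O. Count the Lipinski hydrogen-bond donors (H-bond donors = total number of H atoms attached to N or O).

Donors: find every N or O and count the H atoms it carries.
  atom 1 (O): bond orders sum to 1 → 1 H
  atom 13 (O): bond orders sum to 2 → 0 H
  atom 14 (O): bond orders sum to 1 → 1 H
Lipinski HBD = 2.

2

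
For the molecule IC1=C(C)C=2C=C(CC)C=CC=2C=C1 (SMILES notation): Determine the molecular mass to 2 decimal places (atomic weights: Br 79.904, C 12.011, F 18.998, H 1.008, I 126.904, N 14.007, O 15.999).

First, the molecular formula is C13H13I (counting implicit H from valence).
  C: 13 × 12.011 = 156.143
  H: 13 × 1.008 = 13.104
  I: 1 × 126.904 = 126.904
Sum: 13×12.011 + 13×1.008 + 1×126.904 = 296.151 → 296.15 g/mol.

296.15 g/mol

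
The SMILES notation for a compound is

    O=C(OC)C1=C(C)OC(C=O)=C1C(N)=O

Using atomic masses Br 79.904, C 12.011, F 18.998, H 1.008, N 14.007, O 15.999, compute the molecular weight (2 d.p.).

211.17 g/mol

First, the molecular formula is C9H9NO5 (counting implicit H from valence).
  C: 9 × 12.011 = 108.099
  H: 9 × 1.008 = 9.072
  N: 1 × 14.007 = 14.007
  O: 5 × 15.999 = 79.995
Sum: 9×12.011 + 9×1.008 + 1×14.007 + 5×15.999 = 211.173 → 211.17 g/mol.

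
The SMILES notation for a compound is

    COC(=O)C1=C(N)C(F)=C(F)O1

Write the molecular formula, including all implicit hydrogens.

C6H5F2NO3

Walk through each heavy atom and fill implicit hydrogens from standard valence (C 4, N 3, O 2, S 2, halogen 1):
  atom 1: C, bond orders sum to 1 (valence 4) → 3 H
  atom 2: O, bond orders sum to 2 (valence 2) → 0 H
  atom 3: C, bond orders sum to 4 (valence 4) → 0 H
  atom 4: O, bond orders sum to 2 (valence 2) → 0 H
  atom 5: C, bond orders sum to 4 (valence 4) → 0 H
  atom 6: C, bond orders sum to 4 (valence 4) → 0 H
  atom 7: N, bond orders sum to 1 (valence 3) → 2 H
  atom 8: C, bond orders sum to 4 (valence 4) → 0 H
  atom 9: F (halogen, monovalent) → 0 H
  atom 10: C, bond orders sum to 4 (valence 4) → 0 H
  atom 11: F (halogen, monovalent) → 0 H
  atom 12: O, bond orders sum to 2 (valence 2) → 0 H
Totals → C:6, H:5, F:2, N:1, O:3.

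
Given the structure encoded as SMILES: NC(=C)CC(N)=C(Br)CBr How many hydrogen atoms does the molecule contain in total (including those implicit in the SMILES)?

10

Walk through each heavy atom and fill implicit hydrogens from standard valence (C 4, N 3, O 2, S 2, halogen 1):
  atom 1: N, bond orders sum to 1 (valence 3) → 2 H
  atom 2: C, bond orders sum to 4 (valence 4) → 0 H
  atom 3: C, bond orders sum to 2 (valence 4) → 2 H
  atom 4: C, bond orders sum to 2 (valence 4) → 2 H
  atom 5: C, bond orders sum to 4 (valence 4) → 0 H
  atom 6: N, bond orders sum to 1 (valence 3) → 2 H
  atom 7: C, bond orders sum to 4 (valence 4) → 0 H
  atom 8: Br (halogen, monovalent) → 0 H
  atom 9: C, bond orders sum to 2 (valence 4) → 2 H
  atom 10: Br (halogen, monovalent) → 0 H
Total hydrogens: 10.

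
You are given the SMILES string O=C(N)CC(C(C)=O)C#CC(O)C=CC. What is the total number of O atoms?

Scan the SMILES for O atoms (remember two-letter symbols like Cl and Br are single atoms).
Oxygen count: 3.

3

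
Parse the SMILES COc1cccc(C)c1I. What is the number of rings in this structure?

1

In SMILES, each pair of matching ring-closure digits denotes one ring-closing bond; the number of such bonds equals the number of independent rings.
Ring-closure bonds here: 1.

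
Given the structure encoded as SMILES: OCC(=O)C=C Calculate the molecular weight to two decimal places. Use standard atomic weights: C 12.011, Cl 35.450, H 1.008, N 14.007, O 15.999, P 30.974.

First, the molecular formula is C4H6O2 (counting implicit H from valence).
  C: 4 × 12.011 = 48.044
  H: 6 × 1.008 = 6.048
  O: 2 × 15.999 = 31.998
Sum: 4×12.011 + 6×1.008 + 2×15.999 = 86.090 → 86.09 g/mol.

86.09 g/mol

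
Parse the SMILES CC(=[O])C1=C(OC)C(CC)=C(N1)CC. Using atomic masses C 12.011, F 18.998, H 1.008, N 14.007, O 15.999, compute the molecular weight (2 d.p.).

First, the molecular formula is C11H17NO2 (counting implicit H from valence).
  C: 11 × 12.011 = 132.121
  H: 17 × 1.008 = 17.136
  N: 1 × 14.007 = 14.007
  O: 2 × 15.999 = 31.998
Sum: 11×12.011 + 17×1.008 + 1×14.007 + 2×15.999 = 195.262 → 195.26 g/mol.

195.26 g/mol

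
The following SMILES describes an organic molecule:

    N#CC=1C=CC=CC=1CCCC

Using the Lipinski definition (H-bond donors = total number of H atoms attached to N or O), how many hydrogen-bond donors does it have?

Donors: find every N or O and count the H atoms it carries.
  atom 1 (N): bond orders sum to 3 → 0 H
Lipinski HBD = 0.

0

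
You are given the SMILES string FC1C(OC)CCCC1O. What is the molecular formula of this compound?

Walk through each heavy atom and fill implicit hydrogens from standard valence (C 4, N 3, O 2, S 2, halogen 1):
  atom 1: F (halogen, monovalent) → 0 H
  atom 2: C, bond orders sum to 3 (valence 4) → 1 H
  atom 3: C, bond orders sum to 3 (valence 4) → 1 H
  atom 4: O, bond orders sum to 2 (valence 2) → 0 H
  atom 5: C, bond orders sum to 1 (valence 4) → 3 H
  atom 6: C, bond orders sum to 2 (valence 4) → 2 H
  atom 7: C, bond orders sum to 2 (valence 4) → 2 H
  atom 8: C, bond orders sum to 2 (valence 4) → 2 H
  atom 9: C, bond orders sum to 3 (valence 4) → 1 H
  atom 10: O, bond orders sum to 1 (valence 2) → 1 H
Totals → C:7, H:13, F:1, O:2.
In Hill order: C7H13FO2.

C7H13FO2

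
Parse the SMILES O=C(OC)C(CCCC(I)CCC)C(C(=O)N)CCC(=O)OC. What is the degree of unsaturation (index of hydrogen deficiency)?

3

Degree of unsaturation = (number of rings) + (number of π bonds).
Ring closures in the SMILES: 0.
π bonds: 3 double bonds (each 1 DoU) → 3 DoU from unsaturation.
Total DoU = 0 + 3 = 3.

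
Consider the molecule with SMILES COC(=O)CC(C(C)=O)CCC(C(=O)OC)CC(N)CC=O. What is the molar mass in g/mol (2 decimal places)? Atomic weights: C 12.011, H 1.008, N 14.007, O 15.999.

315.37 g/mol

First, the molecular formula is C15H25NO6 (counting implicit H from valence).
  C: 15 × 12.011 = 180.165
  H: 25 × 1.008 = 25.200
  N: 1 × 14.007 = 14.007
  O: 6 × 15.999 = 95.994
Sum: 15×12.011 + 25×1.008 + 1×14.007 + 6×15.999 = 315.366 → 315.37 g/mol.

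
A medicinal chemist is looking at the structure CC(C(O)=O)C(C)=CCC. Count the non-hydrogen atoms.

Every atom symbol written in the SMILES (organic subset) is one heavy atom; implicit H are not written.
Heavy atoms by element → C:8, O:2.
Total: 10.

10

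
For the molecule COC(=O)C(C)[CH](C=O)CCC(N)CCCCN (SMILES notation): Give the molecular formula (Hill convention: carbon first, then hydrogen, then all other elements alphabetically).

C13H26N2O3

Walk through each heavy atom and fill implicit hydrogens from standard valence (C 4, N 3, O 2, S 2, halogen 1):
  atom 1: C, bond orders sum to 1 (valence 4) → 3 H
  atom 2: O, bond orders sum to 2 (valence 2) → 0 H
  atom 3: C, bond orders sum to 4 (valence 4) → 0 H
  atom 4: O, bond orders sum to 2 (valence 2) → 0 H
  atom 5: C, bond orders sum to 3 (valence 4) → 1 H
  atom 6: C, bond orders sum to 1 (valence 4) → 3 H
  atom 7: C with explicit H count 1
  atom 8: C, bond orders sum to 3 (valence 4) → 1 H
  atom 9: O, bond orders sum to 2 (valence 2) → 0 H
  atom 10: C, bond orders sum to 2 (valence 4) → 2 H
  atom 11: C, bond orders sum to 2 (valence 4) → 2 H
  atom 12: C, bond orders sum to 3 (valence 4) → 1 H
  atom 13: N, bond orders sum to 1 (valence 3) → 2 H
  atom 14: C, bond orders sum to 2 (valence 4) → 2 H
  atom 15: C, bond orders sum to 2 (valence 4) → 2 H
  atom 16: C, bond orders sum to 2 (valence 4) → 2 H
  atom 17: C, bond orders sum to 2 (valence 4) → 2 H
  atom 18: N, bond orders sum to 1 (valence 3) → 2 H
Totals → C:13, H:26, N:2, O:3.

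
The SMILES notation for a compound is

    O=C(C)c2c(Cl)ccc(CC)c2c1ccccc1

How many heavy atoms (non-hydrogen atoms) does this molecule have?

Every atom symbol written in the SMILES (organic subset) is one heavy atom; implicit H are not written.
Heavy atoms by element → C:16, Cl:1, O:1.
Total: 18.

18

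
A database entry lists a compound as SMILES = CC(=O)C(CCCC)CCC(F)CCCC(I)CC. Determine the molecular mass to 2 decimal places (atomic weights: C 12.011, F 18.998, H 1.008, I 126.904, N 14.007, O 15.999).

First, the molecular formula is C16H30FIO (counting implicit H from valence).
  C: 16 × 12.011 = 192.176
  F: 1 × 18.998 = 18.998
  H: 30 × 1.008 = 30.240
  I: 1 × 126.904 = 126.904
  O: 1 × 15.999 = 15.999
Sum: 16×12.011 + 1×18.998 + 30×1.008 + 1×126.904 + 1×15.999 = 384.317 → 384.32 g/mol.

384.32 g/mol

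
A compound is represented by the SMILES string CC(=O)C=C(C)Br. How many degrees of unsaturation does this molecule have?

Molecular formula: C5H7BrO.
DoU = (2C + 2 + N − H − X) / 2, where X is the halogen count and O/S are ignored.
    = (2·5 + 2 + 0 − 7 − 1) / 2 = 4 / 2 = 2.

2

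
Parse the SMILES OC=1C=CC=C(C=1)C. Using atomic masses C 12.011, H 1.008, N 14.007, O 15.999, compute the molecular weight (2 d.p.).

108.14 g/mol

First, the molecular formula is C7H8O (counting implicit H from valence).
  C: 7 × 12.011 = 84.077
  H: 8 × 1.008 = 8.064
  O: 1 × 15.999 = 15.999
Sum: 7×12.011 + 8×1.008 + 1×15.999 = 108.140 → 108.14 g/mol.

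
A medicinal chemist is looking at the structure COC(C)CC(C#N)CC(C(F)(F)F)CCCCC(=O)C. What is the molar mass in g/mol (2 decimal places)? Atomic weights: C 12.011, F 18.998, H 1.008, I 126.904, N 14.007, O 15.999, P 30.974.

First, the molecular formula is C15H24F3NO2 (counting implicit H from valence).
  C: 15 × 12.011 = 180.165
  F: 3 × 18.998 = 56.994
  H: 24 × 1.008 = 24.192
  N: 1 × 14.007 = 14.007
  O: 2 × 15.999 = 31.998
Sum: 15×12.011 + 3×18.998 + 24×1.008 + 1×14.007 + 2×15.999 = 307.356 → 307.36 g/mol.

307.36 g/mol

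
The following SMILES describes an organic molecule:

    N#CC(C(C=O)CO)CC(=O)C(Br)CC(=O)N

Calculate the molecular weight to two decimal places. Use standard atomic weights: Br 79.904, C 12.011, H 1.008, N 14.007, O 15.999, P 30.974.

First, the molecular formula is C10H13BrN2O4 (counting implicit H from valence).
  Br: 1 × 79.904 = 79.904
  C: 10 × 12.011 = 120.110
  H: 13 × 1.008 = 13.104
  N: 2 × 14.007 = 28.014
  O: 4 × 15.999 = 63.996
Sum: 1×79.904 + 10×12.011 + 13×1.008 + 2×14.007 + 4×15.999 = 305.128 → 305.13 g/mol.

305.13 g/mol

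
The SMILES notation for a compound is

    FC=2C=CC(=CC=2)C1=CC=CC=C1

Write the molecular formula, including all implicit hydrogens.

C12H9F

Walk through each heavy atom and fill implicit hydrogens from standard valence (C 4, N 3, O 2, S 2, halogen 1):
  atom 1: F (halogen, monovalent) → 0 H
  atom 2: C, bond orders sum to 4 (valence 4) → 0 H
  atom 3: C, bond orders sum to 3 (valence 4) → 1 H
  atom 4: C, bond orders sum to 3 (valence 4) → 1 H
  atom 5: C, bond orders sum to 4 (valence 4) → 0 H
  atom 6: C, bond orders sum to 3 (valence 4) → 1 H
  atom 7: C, bond orders sum to 3 (valence 4) → 1 H
  atom 8: C, bond orders sum to 4 (valence 4) → 0 H
  atom 9: C, bond orders sum to 3 (valence 4) → 1 H
  atom 10: C, bond orders sum to 3 (valence 4) → 1 H
  atom 11: C, bond orders sum to 3 (valence 4) → 1 H
  atom 12: C, bond orders sum to 3 (valence 4) → 1 H
  atom 13: C, bond orders sum to 3 (valence 4) → 1 H
Totals → C:12, H:9, F:1.
In Hill order: C12H9F.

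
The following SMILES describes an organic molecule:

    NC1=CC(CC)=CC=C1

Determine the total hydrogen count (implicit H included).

11

Walk through each heavy atom and fill implicit hydrogens from standard valence (C 4, N 3, O 2, S 2, halogen 1):
  atom 1: N, bond orders sum to 1 (valence 3) → 2 H
  atom 2: C, bond orders sum to 4 (valence 4) → 0 H
  atom 3: C, bond orders sum to 3 (valence 4) → 1 H
  atom 4: C, bond orders sum to 4 (valence 4) → 0 H
  atom 5: C, bond orders sum to 2 (valence 4) → 2 H
  atom 6: C, bond orders sum to 1 (valence 4) → 3 H
  atom 7: C, bond orders sum to 3 (valence 4) → 1 H
  atom 8: C, bond orders sum to 3 (valence 4) → 1 H
  atom 9: C, bond orders sum to 3 (valence 4) → 1 H
Total hydrogens: 11.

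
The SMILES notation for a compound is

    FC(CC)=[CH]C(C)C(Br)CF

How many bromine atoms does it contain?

Scan the SMILES for Br atoms (remember two-letter symbols like Cl and Br are single atoms).
Bromine count: 1.

1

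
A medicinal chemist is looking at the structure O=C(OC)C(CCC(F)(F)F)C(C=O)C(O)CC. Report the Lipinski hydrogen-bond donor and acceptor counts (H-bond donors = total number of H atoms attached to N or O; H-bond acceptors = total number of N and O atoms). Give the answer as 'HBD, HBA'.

1, 4

Donors: find every N or O and count the H atoms it carries.
  atom 1 (O): bond orders sum to 2 → 0 H
  atom 3 (O): bond orders sum to 2 → 0 H
  atom 14 (O): bond orders sum to 2 → 0 H
  atom 16 (O): bond orders sum to 1 → 1 H
Lipinski HBD = 1.
Acceptors: N atoms = 0, O atoms = 4 → HBA = 4.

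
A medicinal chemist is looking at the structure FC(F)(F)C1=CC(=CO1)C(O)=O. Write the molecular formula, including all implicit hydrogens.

C6H3F3O3

Walk through each heavy atom and fill implicit hydrogens from standard valence (C 4, N 3, O 2, S 2, halogen 1):
  atom 1: F (halogen, monovalent) → 0 H
  atom 2: C, bond orders sum to 4 (valence 4) → 0 H
  atom 3: F (halogen, monovalent) → 0 H
  atom 4: F (halogen, monovalent) → 0 H
  atom 5: C, bond orders sum to 4 (valence 4) → 0 H
  atom 6: C, bond orders sum to 3 (valence 4) → 1 H
  atom 7: C, bond orders sum to 4 (valence 4) → 0 H
  atom 8: C, bond orders sum to 3 (valence 4) → 1 H
  atom 9: O, bond orders sum to 2 (valence 2) → 0 H
  atom 10: C, bond orders sum to 4 (valence 4) → 0 H
  atom 11: O, bond orders sum to 1 (valence 2) → 1 H
  atom 12: O, bond orders sum to 2 (valence 2) → 0 H
Totals → C:6, H:3, F:3, O:3.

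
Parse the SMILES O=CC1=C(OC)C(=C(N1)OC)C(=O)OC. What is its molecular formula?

Walk through each heavy atom and fill implicit hydrogens from standard valence (C 4, N 3, O 2, S 2, halogen 1):
  atom 1: O, bond orders sum to 2 (valence 2) → 0 H
  atom 2: C, bond orders sum to 3 (valence 4) → 1 H
  atom 3: C, bond orders sum to 4 (valence 4) → 0 H
  atom 4: C, bond orders sum to 4 (valence 4) → 0 H
  atom 5: O, bond orders sum to 2 (valence 2) → 0 H
  atom 6: C, bond orders sum to 1 (valence 4) → 3 H
  atom 7: C, bond orders sum to 4 (valence 4) → 0 H
  atom 8: C, bond orders sum to 4 (valence 4) → 0 H
  atom 9: N, bond orders sum to 2 (valence 3) → 1 H
  atom 10: O, bond orders sum to 2 (valence 2) → 0 H
  atom 11: C, bond orders sum to 1 (valence 4) → 3 H
  atom 12: C, bond orders sum to 4 (valence 4) → 0 H
  atom 13: O, bond orders sum to 2 (valence 2) → 0 H
  atom 14: O, bond orders sum to 2 (valence 2) → 0 H
  atom 15: C, bond orders sum to 1 (valence 4) → 3 H
Totals → C:9, H:11, N:1, O:5.

C9H11NO5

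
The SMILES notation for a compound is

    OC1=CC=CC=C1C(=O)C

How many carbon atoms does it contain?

8

Count every carbon token in the SMILES (each C, including those in ring-closure positions and inside branches).
Carbon count: 8.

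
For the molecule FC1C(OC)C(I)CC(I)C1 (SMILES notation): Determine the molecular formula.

C7H11FI2O

Walk through each heavy atom and fill implicit hydrogens from standard valence (C 4, N 3, O 2, S 2, halogen 1):
  atom 1: F (halogen, monovalent) → 0 H
  atom 2: C, bond orders sum to 3 (valence 4) → 1 H
  atom 3: C, bond orders sum to 3 (valence 4) → 1 H
  atom 4: O, bond orders sum to 2 (valence 2) → 0 H
  atom 5: C, bond orders sum to 1 (valence 4) → 3 H
  atom 6: C, bond orders sum to 3 (valence 4) → 1 H
  atom 7: I (halogen, monovalent) → 0 H
  atom 8: C, bond orders sum to 2 (valence 4) → 2 H
  atom 9: C, bond orders sum to 3 (valence 4) → 1 H
  atom 10: I (halogen, monovalent) → 0 H
  atom 11: C, bond orders sum to 2 (valence 4) → 2 H
Totals → C:7, H:11, F:1, I:2, O:1.
In Hill order: C7H11FI2O.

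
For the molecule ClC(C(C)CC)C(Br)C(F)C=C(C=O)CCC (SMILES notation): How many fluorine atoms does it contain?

1

Scan the SMILES for F atoms (remember two-letter symbols like Cl and Br are single atoms).
Fluorine count: 1.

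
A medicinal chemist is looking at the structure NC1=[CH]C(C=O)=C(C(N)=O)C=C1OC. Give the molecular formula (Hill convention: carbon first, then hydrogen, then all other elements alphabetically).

C9H10N2O3

Walk through each heavy atom and fill implicit hydrogens from standard valence (C 4, N 3, O 2, S 2, halogen 1):
  atom 1: N, bond orders sum to 1 (valence 3) → 2 H
  atom 2: C, bond orders sum to 4 (valence 4) → 0 H
  atom 3: C with explicit H count 1
  atom 4: C, bond orders sum to 4 (valence 4) → 0 H
  atom 5: C, bond orders sum to 3 (valence 4) → 1 H
  atom 6: O, bond orders sum to 2 (valence 2) → 0 H
  atom 7: C, bond orders sum to 4 (valence 4) → 0 H
  atom 8: C, bond orders sum to 4 (valence 4) → 0 H
  atom 9: N, bond orders sum to 1 (valence 3) → 2 H
  atom 10: O, bond orders sum to 2 (valence 2) → 0 H
  atom 11: C, bond orders sum to 3 (valence 4) → 1 H
  atom 12: C, bond orders sum to 4 (valence 4) → 0 H
  atom 13: O, bond orders sum to 2 (valence 2) → 0 H
  atom 14: C, bond orders sum to 1 (valence 4) → 3 H
Totals → C:9, H:10, N:2, O:3.
In Hill order: C9H10N2O3.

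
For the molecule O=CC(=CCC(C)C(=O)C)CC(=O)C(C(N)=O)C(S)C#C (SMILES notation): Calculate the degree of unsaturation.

7

Degree of unsaturation = (number of rings) + (number of π bonds).
Ring closures in the SMILES: 0.
π bonds: 5 double bonds (each 1 DoU), 1 triple bond (each 2 DoU) → 7 DoU from unsaturation.
Total DoU = 0 + 7 = 7.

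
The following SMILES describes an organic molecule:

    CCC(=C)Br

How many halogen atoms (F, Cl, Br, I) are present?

1

Halogen atoms appear at heavy-atom position 5 (1×Br).
Other groups present: 1 alkene.
Halogen count: 1.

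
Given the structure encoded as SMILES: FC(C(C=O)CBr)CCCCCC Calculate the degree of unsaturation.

Molecular formula: C10H18BrFO.
DoU = (2C + 2 + N − H − X) / 2, where X is the halogen count and O/S are ignored.
    = (2·10 + 2 + 0 − 18 − 2) / 2 = 2 / 2 = 1.

1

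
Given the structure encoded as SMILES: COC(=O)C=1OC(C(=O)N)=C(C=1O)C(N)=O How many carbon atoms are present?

8

Count every carbon token in the SMILES (each C, including those in ring-closure positions and inside branches).
Carbon count: 8.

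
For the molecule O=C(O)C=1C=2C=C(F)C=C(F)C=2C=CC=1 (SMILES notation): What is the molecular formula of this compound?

Walk through each heavy atom and fill implicit hydrogens from standard valence (C 4, N 3, O 2, S 2, halogen 1):
  atom 1: O, bond orders sum to 2 (valence 2) → 0 H
  atom 2: C, bond orders sum to 4 (valence 4) → 0 H
  atom 3: O, bond orders sum to 1 (valence 2) → 1 H
  atom 4: C, bond orders sum to 4 (valence 4) → 0 H
  atom 5: C, bond orders sum to 4 (valence 4) → 0 H
  atom 6: C, bond orders sum to 3 (valence 4) → 1 H
  atom 7: C, bond orders sum to 4 (valence 4) → 0 H
  atom 8: F (halogen, monovalent) → 0 H
  atom 9: C, bond orders sum to 3 (valence 4) → 1 H
  atom 10: C, bond orders sum to 4 (valence 4) → 0 H
  atom 11: F (halogen, monovalent) → 0 H
  atom 12: C, bond orders sum to 4 (valence 4) → 0 H
  atom 13: C, bond orders sum to 3 (valence 4) → 1 H
  atom 14: C, bond orders sum to 3 (valence 4) → 1 H
  atom 15: C, bond orders sum to 3 (valence 4) → 1 H
Totals → C:11, H:6, F:2, O:2.

C11H6F2O2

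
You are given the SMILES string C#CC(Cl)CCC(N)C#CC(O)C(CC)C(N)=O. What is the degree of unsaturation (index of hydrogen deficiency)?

Degree of unsaturation = (number of rings) + (number of π bonds).
Ring closures in the SMILES: 0.
π bonds: 1 double bond (each 1 DoU), 2 triple bonds (each 2 DoU) → 5 DoU from unsaturation.
Total DoU = 0 + 5 = 5.

5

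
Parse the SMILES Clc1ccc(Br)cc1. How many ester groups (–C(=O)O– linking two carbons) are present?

0

Scan the SMILES for the ester motif — none present.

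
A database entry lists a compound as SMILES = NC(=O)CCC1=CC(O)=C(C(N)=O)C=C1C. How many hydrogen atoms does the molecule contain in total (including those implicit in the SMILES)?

Walk through each heavy atom and fill implicit hydrogens from standard valence (C 4, N 3, O 2, S 2, halogen 1):
  atom 1: N, bond orders sum to 1 (valence 3) → 2 H
  atom 2: C, bond orders sum to 4 (valence 4) → 0 H
  atom 3: O, bond orders sum to 2 (valence 2) → 0 H
  atom 4: C, bond orders sum to 2 (valence 4) → 2 H
  atom 5: C, bond orders sum to 2 (valence 4) → 2 H
  atom 6: C, bond orders sum to 4 (valence 4) → 0 H
  atom 7: C, bond orders sum to 3 (valence 4) → 1 H
  atom 8: C, bond orders sum to 4 (valence 4) → 0 H
  atom 9: O, bond orders sum to 1 (valence 2) → 1 H
  atom 10: C, bond orders sum to 4 (valence 4) → 0 H
  atom 11: C, bond orders sum to 4 (valence 4) → 0 H
  atom 12: N, bond orders sum to 1 (valence 3) → 2 H
  atom 13: O, bond orders sum to 2 (valence 2) → 0 H
  atom 14: C, bond orders sum to 3 (valence 4) → 1 H
  atom 15: C, bond orders sum to 4 (valence 4) → 0 H
  atom 16: C, bond orders sum to 1 (valence 4) → 3 H
Total hydrogens: 14.

14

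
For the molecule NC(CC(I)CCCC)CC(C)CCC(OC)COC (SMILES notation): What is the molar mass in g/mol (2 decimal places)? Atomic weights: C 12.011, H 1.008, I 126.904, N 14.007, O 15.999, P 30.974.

399.36 g/mol

First, the molecular formula is C16H34INO2 (counting implicit H from valence).
  C: 16 × 12.011 = 192.176
  H: 34 × 1.008 = 34.272
  I: 1 × 126.904 = 126.904
  N: 1 × 14.007 = 14.007
  O: 2 × 15.999 = 31.998
Sum: 16×12.011 + 34×1.008 + 1×126.904 + 1×14.007 + 2×15.999 = 399.357 → 399.36 g/mol.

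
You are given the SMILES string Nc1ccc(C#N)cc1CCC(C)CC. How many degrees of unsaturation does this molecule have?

6

Molecular formula: C13H18N2.
DoU = (2C + 2 + N − H − X) / 2, where X is the halogen count and O/S are ignored.
    = (2·13 + 2 + 2 − 18 − 0) / 2 = 12 / 2 = 6.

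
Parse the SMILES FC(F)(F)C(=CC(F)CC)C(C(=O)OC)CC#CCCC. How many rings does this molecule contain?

In SMILES, each pair of matching ring-closure digits denotes one ring-closing bond; the number of such bonds equals the number of independent rings.
Ring-closure bonds here: 0.

0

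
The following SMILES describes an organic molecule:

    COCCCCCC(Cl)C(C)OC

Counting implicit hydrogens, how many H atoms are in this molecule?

Walk through each heavy atom and fill implicit hydrogens from standard valence (C 4, N 3, O 2, S 2, halogen 1):
  atom 1: C, bond orders sum to 1 (valence 4) → 3 H
  atom 2: O, bond orders sum to 2 (valence 2) → 0 H
  atom 3: C, bond orders sum to 2 (valence 4) → 2 H
  atom 4: C, bond orders sum to 2 (valence 4) → 2 H
  atom 5: C, bond orders sum to 2 (valence 4) → 2 H
  atom 6: C, bond orders sum to 2 (valence 4) → 2 H
  atom 7: C, bond orders sum to 2 (valence 4) → 2 H
  atom 8: C, bond orders sum to 3 (valence 4) → 1 H
  atom 9: Cl (halogen, monovalent) → 0 H
  atom 10: C, bond orders sum to 3 (valence 4) → 1 H
  atom 11: C, bond orders sum to 1 (valence 4) → 3 H
  atom 12: O, bond orders sum to 2 (valence 2) → 0 H
  atom 13: C, bond orders sum to 1 (valence 4) → 3 H
Total hydrogens: 21.

21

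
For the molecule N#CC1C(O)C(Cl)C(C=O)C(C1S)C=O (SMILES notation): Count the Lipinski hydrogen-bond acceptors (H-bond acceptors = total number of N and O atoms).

N atoms: 1; O atoms: 3.
Lipinski HBA = 1 + 3 = 4.

4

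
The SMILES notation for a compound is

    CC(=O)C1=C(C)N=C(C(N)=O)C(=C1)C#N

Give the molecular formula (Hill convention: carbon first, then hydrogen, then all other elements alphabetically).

Walk through each heavy atom and fill implicit hydrogens from standard valence (C 4, N 3, O 2, S 2, halogen 1):
  atom 1: C, bond orders sum to 1 (valence 4) → 3 H
  atom 2: C, bond orders sum to 4 (valence 4) → 0 H
  atom 3: O, bond orders sum to 2 (valence 2) → 0 H
  atom 4: C, bond orders sum to 4 (valence 4) → 0 H
  atom 5: C, bond orders sum to 4 (valence 4) → 0 H
  atom 6: C, bond orders sum to 1 (valence 4) → 3 H
  atom 7: N, bond orders sum to 3 (valence 3) → 0 H
  atom 8: C, bond orders sum to 4 (valence 4) → 0 H
  atom 9: C, bond orders sum to 4 (valence 4) → 0 H
  atom 10: N, bond orders sum to 1 (valence 3) → 2 H
  atom 11: O, bond orders sum to 2 (valence 2) → 0 H
  atom 12: C, bond orders sum to 4 (valence 4) → 0 H
  atom 13: C, bond orders sum to 3 (valence 4) → 1 H
  atom 14: C, bond orders sum to 4 (valence 4) → 0 H
  atom 15: N, bond orders sum to 3 (valence 3) → 0 H
Totals → C:10, H:9, N:3, O:2.
In Hill order: C10H9N3O2.

C10H9N3O2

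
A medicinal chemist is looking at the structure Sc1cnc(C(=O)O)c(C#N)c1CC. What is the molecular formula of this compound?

Walk through each heavy atom and fill implicit hydrogens from standard valence (C 4, N 3, O 2, S 2, halogen 1); for lowercase aromatic atoms, an aromatic c carries 1 H when it has two neighbours and 0 H with three, and aromatic n carries 0 H:
  atom 1: S, bond orders sum to 1 (valence 2) → 1 H
  atom 2: aromatic c, 3 neighbours → 0 H
  atom 3: aromatic c, 2 neighbours → 1 H
  atom 4: aromatic n, 2 neighbours → 0 H
  atom 5: aromatic c, 3 neighbours → 0 H
  atom 6: C, bond orders sum to 4 (valence 4) → 0 H
  atom 7: O, bond orders sum to 2 (valence 2) → 0 H
  atom 8: O, bond orders sum to 1 (valence 2) → 1 H
  atom 9: aromatic c, 3 neighbours → 0 H
  atom 10: C, bond orders sum to 4 (valence 4) → 0 H
  atom 11: N, bond orders sum to 3 (valence 3) → 0 H
  atom 12: aromatic c, 3 neighbours → 0 H
  atom 13: C, bond orders sum to 2 (valence 4) → 2 H
  atom 14: C, bond orders sum to 1 (valence 4) → 3 H
Totals → C:9, H:8, N:2, O:2, S:1.
In Hill order: C9H8N2O2S.

C9H8N2O2S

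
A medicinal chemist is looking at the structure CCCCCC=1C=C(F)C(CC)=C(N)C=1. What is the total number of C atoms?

13

Count every carbon token in the SMILES (each C, including those in ring-closure positions and inside branches).
Carbon count: 13.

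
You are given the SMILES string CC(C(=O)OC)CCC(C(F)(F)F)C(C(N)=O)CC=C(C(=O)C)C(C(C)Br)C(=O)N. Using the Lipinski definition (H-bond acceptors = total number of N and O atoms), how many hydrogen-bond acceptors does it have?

7

N atoms: 2; O atoms: 5.
Lipinski HBA = 2 + 5 = 7.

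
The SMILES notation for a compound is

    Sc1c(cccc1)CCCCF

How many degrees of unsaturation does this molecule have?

4

Molecular formula: C10H13FS.
DoU = (2C + 2 + N − H − X) / 2, where X is the halogen count and O/S are ignored.
    = (2·10 + 2 + 0 − 13 − 1) / 2 = 8 / 2 = 4.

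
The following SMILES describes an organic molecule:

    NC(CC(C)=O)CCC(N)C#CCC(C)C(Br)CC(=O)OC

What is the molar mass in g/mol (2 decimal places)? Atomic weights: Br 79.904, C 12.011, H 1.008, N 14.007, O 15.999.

First, the molecular formula is C16H27BrN2O3 (counting implicit H from valence).
  Br: 1 × 79.904 = 79.904
  C: 16 × 12.011 = 192.176
  H: 27 × 1.008 = 27.216
  N: 2 × 14.007 = 28.014
  O: 3 × 15.999 = 47.997
Sum: 1×79.904 + 16×12.011 + 27×1.008 + 2×14.007 + 3×15.999 = 375.307 → 375.31 g/mol.

375.31 g/mol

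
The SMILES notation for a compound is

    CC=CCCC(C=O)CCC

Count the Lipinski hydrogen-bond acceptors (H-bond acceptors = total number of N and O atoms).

N atoms: 0; O atoms: 1.
Lipinski HBA = 0 + 1 = 1.

1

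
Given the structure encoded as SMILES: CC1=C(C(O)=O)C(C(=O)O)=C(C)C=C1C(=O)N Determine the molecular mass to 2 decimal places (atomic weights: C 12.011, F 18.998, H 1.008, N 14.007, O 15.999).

First, the molecular formula is C11H11NO5 (counting implicit H from valence).
  C: 11 × 12.011 = 132.121
  H: 11 × 1.008 = 11.088
  N: 1 × 14.007 = 14.007
  O: 5 × 15.999 = 79.995
Sum: 11×12.011 + 11×1.008 + 1×14.007 + 5×15.999 = 237.211 → 237.21 g/mol.

237.21 g/mol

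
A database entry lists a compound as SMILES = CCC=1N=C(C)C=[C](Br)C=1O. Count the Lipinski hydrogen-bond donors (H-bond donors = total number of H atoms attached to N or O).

Donors: find every N or O and count the H atoms it carries.
  atom 4 (N): bond orders sum to 3 → 0 H
  atom 11 (O): bond orders sum to 1 → 1 H
Lipinski HBD = 1.

1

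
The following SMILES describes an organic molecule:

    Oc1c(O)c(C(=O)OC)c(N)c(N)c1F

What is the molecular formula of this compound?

Walk through each heavy atom and fill implicit hydrogens from standard valence (C 4, N 3, O 2, S 2, halogen 1); for lowercase aromatic atoms, an aromatic c carries 1 H when it has two neighbours and 0 H with three, and aromatic n carries 0 H:
  atom 1: O, bond orders sum to 1 (valence 2) → 1 H
  atom 2: aromatic c, 3 neighbours → 0 H
  atom 3: aromatic c, 3 neighbours → 0 H
  atom 4: O, bond orders sum to 1 (valence 2) → 1 H
  atom 5: aromatic c, 3 neighbours → 0 H
  atom 6: C, bond orders sum to 4 (valence 4) → 0 H
  atom 7: O, bond orders sum to 2 (valence 2) → 0 H
  atom 8: O, bond orders sum to 2 (valence 2) → 0 H
  atom 9: C, bond orders sum to 1 (valence 4) → 3 H
  atom 10: aromatic c, 3 neighbours → 0 H
  atom 11: N, bond orders sum to 1 (valence 3) → 2 H
  atom 12: aromatic c, 3 neighbours → 0 H
  atom 13: N, bond orders sum to 1 (valence 3) → 2 H
  atom 14: aromatic c, 3 neighbours → 0 H
  atom 15: F (halogen, monovalent) → 0 H
Totals → C:8, H:9, F:1, N:2, O:4.
In Hill order: C8H9FN2O4.

C8H9FN2O4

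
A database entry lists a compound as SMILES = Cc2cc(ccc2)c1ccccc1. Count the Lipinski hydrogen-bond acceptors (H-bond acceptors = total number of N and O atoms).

0

N atoms: 0; O atoms: 0.
Lipinski HBA = 0 + 0 = 0.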